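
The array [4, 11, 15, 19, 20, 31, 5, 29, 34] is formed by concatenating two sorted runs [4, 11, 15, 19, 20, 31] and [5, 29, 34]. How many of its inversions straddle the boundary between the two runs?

Take each right-half value and tally the left-half values above it:
r = 5: 11, 15, 19, 20, 31 → 5
r = 29: 31 → 1
r = 34: none → 0
Cross-inversions: 5 + 1 + 0 = 6

6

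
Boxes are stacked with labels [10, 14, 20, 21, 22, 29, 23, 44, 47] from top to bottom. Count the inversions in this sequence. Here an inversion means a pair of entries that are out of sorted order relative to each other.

1 inversion

Element-by-element contributions:
10: 0
14: 0
20: 0
21: 0
22: 0
29: 1
23: 0
44: 0
47: 0
Sum: 0 + 0 + 0 + 0 + 0 + 1 + 0 + 0 + 0 = 1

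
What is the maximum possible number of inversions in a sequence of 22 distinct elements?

231 inversions

A reversed (strictly descending) arrangement makes every pair an inversion, giving C(22, 2) inversions.
C(22, 2) = 22·21/2 = 231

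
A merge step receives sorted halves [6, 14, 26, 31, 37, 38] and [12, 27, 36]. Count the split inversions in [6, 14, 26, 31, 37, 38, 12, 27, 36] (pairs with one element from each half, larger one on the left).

10 cross-inversions

Count, for every r in R, how many entries of L exceed r:
r = 12: 14, 26, 31, 37, 38 → 5
r = 27: 31, 37, 38 → 3
r = 36: 37, 38 → 2
Cross-inversions: 5 + 3 + 2 = 10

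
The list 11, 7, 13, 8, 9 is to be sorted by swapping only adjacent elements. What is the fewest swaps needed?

5 swaps

Minimum adjacent swaps = number of inversions (each swap of adjacent out-of-order elements removes one inversion and no swap can remove more).
Count inversions — for each element, later elements that are smaller:
11: 7, 8, 9 → 3
7: none → 0
13: 8, 9 → 2
8: none → 0
9: none → 0
Total inversions: 3 + 0 + 2 + 0 + 0 = 5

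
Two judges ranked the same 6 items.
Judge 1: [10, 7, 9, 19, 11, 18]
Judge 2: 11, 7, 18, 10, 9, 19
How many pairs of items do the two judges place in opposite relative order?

8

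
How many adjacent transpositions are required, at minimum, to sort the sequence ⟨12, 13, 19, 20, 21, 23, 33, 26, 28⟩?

Each adjacent swap fixes exactly one inversion, so the minimum swap count equals the number of inversions.
Count inversions — for each element, later elements that are smaller:
12: none → 0
13: none → 0
19: none → 0
20: none → 0
21: none → 0
23: none → 0
33: 26, 28 → 2
26: none → 0
28: none → 0
Total inversions: 0 + 0 + 0 + 0 + 0 + 0 + 2 + 0 + 0 = 2

2 adjacent swaps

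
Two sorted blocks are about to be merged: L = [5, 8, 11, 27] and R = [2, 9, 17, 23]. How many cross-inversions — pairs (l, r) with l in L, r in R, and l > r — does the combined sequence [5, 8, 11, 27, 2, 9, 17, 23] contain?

8 cross-inversions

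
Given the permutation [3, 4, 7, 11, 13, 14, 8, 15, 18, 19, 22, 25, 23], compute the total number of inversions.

4

Element-by-element contributions:
3: 0
4: 0
7: 0
11: 1
13: 1
14: 1
8: 0
15: 0
18: 0
19: 0
22: 0
25: 1
23: 0
Sum: 0 + 0 + 0 + 1 + 1 + 1 + 0 + 0 + 0 + 0 + 0 + 1 + 0 = 4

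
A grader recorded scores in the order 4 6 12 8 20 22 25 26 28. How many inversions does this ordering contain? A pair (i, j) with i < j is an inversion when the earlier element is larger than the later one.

1 out-of-order pair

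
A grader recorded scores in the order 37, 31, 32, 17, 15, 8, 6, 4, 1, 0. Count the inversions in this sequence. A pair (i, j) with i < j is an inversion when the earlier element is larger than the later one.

Element-by-element contributions:
37 → 31, 32, 17, 15, 8, 6, 4, 1, 0 → 9
31 → 17, 15, 8, 6, 4, 1, 0 → 7
32 → 17, 15, 8, 6, 4, 1, 0 → 7
17 → 15, 8, 6, 4, 1, 0 → 6
15 → 8, 6, 4, 1, 0 → 5
8 → 6, 4, 1, 0 → 4
6 → 4, 1, 0 → 3
4 → 1, 0 → 2
1 → 0 → 1
0 → none → 0
Sum: 9 + 7 + 7 + 6 + 5 + 4 + 3 + 2 + 1 + 0 = 44

44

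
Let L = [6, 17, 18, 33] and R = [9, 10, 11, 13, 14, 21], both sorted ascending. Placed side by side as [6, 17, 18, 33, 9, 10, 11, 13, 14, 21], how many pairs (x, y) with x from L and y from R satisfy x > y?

Take each right-half value and tally the left-half values above it:
r = 9: 17, 18, 33 → 3
r = 10: 17, 18, 33 → 3
r = 11: 17, 18, 33 → 3
r = 13: 17, 18, 33 → 3
r = 14: 17, 18, 33 → 3
r = 21: 33 → 1
Cross-inversions: 3 + 3 + 3 + 3 + 3 + 1 = 16

16 cross-inversions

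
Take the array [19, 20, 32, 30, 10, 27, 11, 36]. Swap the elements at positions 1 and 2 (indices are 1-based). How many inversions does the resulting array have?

13 inversions

Positions 1 and 2 hold 19 and 20; after swapping, the array is [20, 19, 32, 30, 10, 27, 11, 36].
Element-by-element contributions:
20 → 19, 10, 11 → 3
19 → 10, 11 → 2
32 → 30, 10, 27, 11 → 4
30 → 10, 27, 11 → 3
10 → none → 0
27 → 11 → 1
11 → none → 0
36 → none → 0
Sum: 3 + 2 + 4 + 3 + 0 + 1 + 0 + 0 = 13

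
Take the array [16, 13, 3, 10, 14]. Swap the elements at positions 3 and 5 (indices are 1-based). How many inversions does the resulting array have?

9

Positions 3 and 5 hold 3 and 14; after swapping, the array is [16, 13, 14, 10, 3].
Sweep left to right; for each value list the smaller values that follow it:
16: 4
13: 2
14: 2
10: 1
3: 0
Sum: 4 + 2 + 2 + 1 + 0 = 9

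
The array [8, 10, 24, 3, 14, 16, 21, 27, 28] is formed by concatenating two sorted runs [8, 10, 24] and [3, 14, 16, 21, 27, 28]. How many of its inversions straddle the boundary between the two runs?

6 split inversions

Count, for every r in R, how many entries of L exceed r:
r = 3: 8, 10, 24 → 3
r = 14: 24 → 1
r = 16: 24 → 1
r = 21: 24 → 1
r = 27: none → 0
r = 28: none → 0
Cross-inversions: 3 + 1 + 1 + 1 + 0 + 0 = 6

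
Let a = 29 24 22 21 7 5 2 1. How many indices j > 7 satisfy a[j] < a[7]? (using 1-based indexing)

1

The element at index 7 is 2.
Elements after it: 1
Those smaller than 2: 1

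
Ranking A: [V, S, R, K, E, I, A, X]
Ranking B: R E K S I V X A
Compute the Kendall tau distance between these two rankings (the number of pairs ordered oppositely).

10

Assign each item its position (1..8) in the first ordering, then rewrite the second ordering as that position sequence:
positions: V→1, S→2, R→3, K→4, E→5, I→6, A→7, X→8
second ordering as positions: [3, 5, 4, 2, 6, 1, 8, 7]
Discordant pairs = inversions in this position sequence.
3: 2, 1 → 2
5: 4, 2, 1 → 3
4: 2, 1 → 2
2: 1 → 1
6: 1 → 1
1: 0
8: 7 → 1
7: 0
Total: 2 + 3 + 2 + 1 + 1 + 0 + 1 + 0 = 10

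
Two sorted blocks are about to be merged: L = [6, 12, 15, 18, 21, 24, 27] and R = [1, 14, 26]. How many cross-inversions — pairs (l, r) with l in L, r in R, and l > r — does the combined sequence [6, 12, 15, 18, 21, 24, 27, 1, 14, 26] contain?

Count, for every r in R, how many entries of L exceed r:
r = 1: 6, 12, 15, 18, 21, 24, 27 → 7
r = 14: 15, 18, 21, 24, 27 → 5
r = 26: 27 → 1
Cross-inversions: 7 + 5 + 1 = 13

13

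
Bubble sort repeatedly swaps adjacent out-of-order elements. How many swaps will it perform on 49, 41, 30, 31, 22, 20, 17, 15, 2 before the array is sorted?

Swaps: 35

Each adjacent swap fixes exactly one inversion, so the minimum swap count equals the number of inversions.
Count inversions — for each element, later elements that are smaller:
49: 41, 30, 31, 22, 20, 17, 15, 2 → 8
41: 30, 31, 22, 20, 17, 15, 2 → 7
30: 22, 20, 17, 15, 2 → 5
31: 22, 20, 17, 15, 2 → 5
22: 20, 17, 15, 2 → 4
20: 17, 15, 2 → 3
17: 15, 2 → 2
15: 2 → 1
2: none → 0
Total inversions: 8 + 7 + 5 + 5 + 4 + 3 + 2 + 1 + 0 = 35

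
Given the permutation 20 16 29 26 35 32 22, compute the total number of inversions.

Element-by-element contributions:
20: 1
16: 0
29: 2
26: 1
35: 2
32: 1
22: 0
Sum: 1 + 0 + 2 + 1 + 2 + 1 + 0 = 7

7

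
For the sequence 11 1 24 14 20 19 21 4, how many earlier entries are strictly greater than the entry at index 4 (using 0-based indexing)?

1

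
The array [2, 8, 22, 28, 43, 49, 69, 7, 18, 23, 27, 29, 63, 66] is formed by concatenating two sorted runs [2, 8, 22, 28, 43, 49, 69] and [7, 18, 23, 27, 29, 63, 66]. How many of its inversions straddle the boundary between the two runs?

For each element r of the right run, count left-run elements greater than r:
r = 7: 8, 22, 28, 43, 49, 69 → 6
r = 18: 22, 28, 43, 49, 69 → 5
r = 23: 28, 43, 49, 69 → 4
r = 27: 28, 43, 49, 69 → 4
r = 29: 43, 49, 69 → 3
r = 63: 69 → 1
r = 66: 69 → 1
Cross-inversions: 6 + 5 + 4 + 4 + 3 + 1 + 1 = 24

24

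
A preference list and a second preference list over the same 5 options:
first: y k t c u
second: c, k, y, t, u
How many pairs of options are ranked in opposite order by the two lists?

4

Assign each item its position (1..5) in the first ordering, then rewrite the second ordering as that position sequence:
positions: y→1, k→2, t→3, c→4, u→5
second ordering as positions: [4, 2, 1, 3, 5]
Discordant pairs = inversions in this position sequence.
4: 2, 1, 3 → 3
2: 1 → 1
1: 0
3: 0
5: 0
Total: 3 + 1 + 0 + 0 + 0 = 4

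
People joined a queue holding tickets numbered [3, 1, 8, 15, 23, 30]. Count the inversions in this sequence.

Out-of-order index pairs (0-indexed):
(0,1): 3 > 1
That's 1 pair.

There is 1 inversion.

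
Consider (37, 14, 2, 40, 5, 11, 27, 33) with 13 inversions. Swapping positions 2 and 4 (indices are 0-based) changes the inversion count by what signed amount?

+1

Positions 2 and 4 hold 2 and 5; after swapping, the array is [37, 14, 5, 40, 2, 11, 27, 33].
For each element, count later entries that are smaller:
37 → 14, 5, 2, 11, 27, 33 → 6
14 → 5, 2, 11 → 3
5 → 2 → 1
40 → 2, 11, 27, 33 → 4
2 → none → 0
11 → none → 0
27 → none → 0
33 → none → 0
Sum: 6 + 3 + 1 + 4 + 0 + 0 + 0 + 0 = 14
Change: 14 − 13 = +1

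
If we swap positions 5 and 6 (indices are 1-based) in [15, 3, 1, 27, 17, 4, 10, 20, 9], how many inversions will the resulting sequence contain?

Positions 5 and 6 hold 17 and 4; after swapping, the array is [15, 3, 1, 27, 4, 17, 10, 20, 9].
For each element, count later entries that are smaller:
15: 5
3: 1
1: 0
27: 5
4: 0
17: 2
10: 1
20: 1
9: 0
Sum: 5 + 1 + 0 + 5 + 0 + 2 + 1 + 1 + 0 = 15

15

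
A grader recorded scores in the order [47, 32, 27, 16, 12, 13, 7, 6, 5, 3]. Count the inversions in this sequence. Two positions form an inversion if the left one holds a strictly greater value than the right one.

44 out-of-order pairs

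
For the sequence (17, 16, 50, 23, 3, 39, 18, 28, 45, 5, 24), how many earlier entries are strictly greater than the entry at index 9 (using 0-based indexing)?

8 such elements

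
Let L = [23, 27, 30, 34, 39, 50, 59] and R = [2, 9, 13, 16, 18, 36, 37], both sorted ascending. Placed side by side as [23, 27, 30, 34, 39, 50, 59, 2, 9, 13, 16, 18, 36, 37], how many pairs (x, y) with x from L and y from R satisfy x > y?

Take each right-half value and tally the left-half values above it:
r = 2: 23, 27, 30, 34, 39, 50, 59 → 7
r = 9: 23, 27, 30, 34, 39, 50, 59 → 7
r = 13: 23, 27, 30, 34, 39, 50, 59 → 7
r = 16: 23, 27, 30, 34, 39, 50, 59 → 7
r = 18: 23, 27, 30, 34, 39, 50, 59 → 7
r = 36: 39, 50, 59 → 3
r = 37: 39, 50, 59 → 3
Cross-inversions: 7 + 7 + 7 + 7 + 7 + 3 + 3 = 41

41 cross-inversions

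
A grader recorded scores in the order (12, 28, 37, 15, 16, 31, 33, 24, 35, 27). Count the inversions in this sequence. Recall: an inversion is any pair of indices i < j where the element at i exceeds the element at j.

16 inversions

Count, for each position, how many later elements it exceeds:
12 → none → 0
28 → 15, 16, 24, 27 → 4
37 → 15, 16, 31, 33, 24, 35, 27 → 7
15 → none → 0
16 → none → 0
31 → 24, 27 → 2
33 → 24, 27 → 2
24 → none → 0
35 → 27 → 1
27 → none → 0
Sum: 0 + 4 + 7 + 0 + 0 + 2 + 2 + 0 + 1 + 0 = 16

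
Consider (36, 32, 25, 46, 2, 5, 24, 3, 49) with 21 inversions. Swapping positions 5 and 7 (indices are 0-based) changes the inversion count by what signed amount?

-1

Positions 5 and 7 hold 5 and 3; after swapping, the array is [36, 32, 25, 46, 2, 3, 24, 5, 49].
For each element, count later entries that are smaller:
36 → 32, 25, 2, 3, 24, 5 → 6
32 → 25, 2, 3, 24, 5 → 5
25 → 2, 3, 24, 5 → 4
46 → 2, 3, 24, 5 → 4
2 → none → 0
3 → none → 0
24 → 5 → 1
5 → none → 0
49 → none → 0
Sum: 6 + 5 + 4 + 4 + 0 + 0 + 1 + 0 + 0 = 20
Change: 20 − 21 = -1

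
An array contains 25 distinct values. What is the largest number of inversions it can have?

300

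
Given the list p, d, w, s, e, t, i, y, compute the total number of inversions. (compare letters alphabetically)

For each element, count later entries that are smaller:
p: 3
d: 0
w: 4
s: 2
e: 0
t: 1
i: 0
y: 0
Sum: 3 + 0 + 4 + 2 + 0 + 1 + 0 + 0 = 10

10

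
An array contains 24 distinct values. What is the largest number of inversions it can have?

276

A reversed (strictly descending) arrangement makes every pair an inversion, giving C(24, 2) inversions.
C(24, 2) = 24·23/2 = 276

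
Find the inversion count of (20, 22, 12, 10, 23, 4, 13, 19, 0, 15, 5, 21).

38

Element-by-element contributions:
20 → 12, 10, 4, 13, 19, 0, 15, 5 → 8
22 → 12, 10, 4, 13, 19, 0, 15, 5, 21 → 9
12 → 10, 4, 0, 5 → 4
10 → 4, 0, 5 → 3
23 → 4, 13, 19, 0, 15, 5, 21 → 7
4 → 0 → 1
13 → 0, 5 → 2
19 → 0, 15, 5 → 3
0 → none → 0
15 → 5 → 1
5 → none → 0
21 → none → 0
Sum: 8 + 9 + 4 + 3 + 7 + 1 + 2 + 3 + 0 + 1 + 0 + 0 = 38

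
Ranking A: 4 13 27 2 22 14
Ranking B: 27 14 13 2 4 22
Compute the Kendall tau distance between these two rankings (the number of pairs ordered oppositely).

8

Assign each item its position (1..6) in the first ordering, then rewrite the second ordering as that position sequence:
positions: 4→1, 13→2, 27→3, 2→4, 22→5, 14→6
second ordering as positions: [3, 6, 2, 4, 1, 5]
Discordant pairs = inversions in this position sequence.
3: 2, 1 → 2
6: 2, 4, 1, 5 → 4
2: 1 → 1
4: 1 → 1
1: 0
5: 0
Total: 2 + 4 + 1 + 1 + 0 + 0 = 8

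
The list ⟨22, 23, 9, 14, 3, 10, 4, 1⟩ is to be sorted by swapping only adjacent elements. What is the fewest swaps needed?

23

Each adjacent swap fixes exactly one inversion, so the minimum swap count equals the number of inversions.
Count inversions — for each element, later elements that are smaller:
22: 9, 14, 3, 10, 4, 1 → 6
23: 9, 14, 3, 10, 4, 1 → 6
9: 3, 4, 1 → 3
14: 3, 10, 4, 1 → 4
3: 1 → 1
10: 4, 1 → 2
4: 1 → 1
1: none → 0
Total inversions: 6 + 6 + 3 + 4 + 1 + 2 + 1 + 0 = 23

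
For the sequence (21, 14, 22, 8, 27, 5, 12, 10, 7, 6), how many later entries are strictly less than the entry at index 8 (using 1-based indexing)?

The element at index 8 is 10.
Elements after it: 7, 6
Those smaller than 10: 7, 6

2 such elements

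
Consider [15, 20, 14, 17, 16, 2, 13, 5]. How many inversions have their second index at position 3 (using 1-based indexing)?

2

The element at index 3 is 14.
Elements before it: 15, 20
Those larger than 14: 15, 20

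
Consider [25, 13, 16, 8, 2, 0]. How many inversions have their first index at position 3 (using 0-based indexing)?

The element at index 3 is 8.
Elements after it: 2, 0
Those smaller than 8: 2, 0

2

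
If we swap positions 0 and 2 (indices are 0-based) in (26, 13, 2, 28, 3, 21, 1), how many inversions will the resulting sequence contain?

Inversions: 11

Positions 0 and 2 hold 26 and 2; after swapping, the array is [2, 13, 26, 28, 3, 21, 1].
For each element, count later entries that are smaller:
2 → 1 → 1
13 → 3, 1 → 2
26 → 3, 21, 1 → 3
28 → 3, 21, 1 → 3
3 → 1 → 1
21 → 1 → 1
1 → none → 0
Sum: 1 + 2 + 3 + 3 + 1 + 1 + 0 = 11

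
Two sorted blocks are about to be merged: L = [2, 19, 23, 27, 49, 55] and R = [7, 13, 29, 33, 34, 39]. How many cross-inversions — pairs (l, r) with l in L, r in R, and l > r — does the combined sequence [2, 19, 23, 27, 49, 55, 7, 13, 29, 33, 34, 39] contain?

18 cross-inversions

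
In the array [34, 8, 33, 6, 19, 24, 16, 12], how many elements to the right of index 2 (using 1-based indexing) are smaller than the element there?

The element at index 2 is 8.
Elements after it: 33, 6, 19, 24, 16, 12
Those smaller than 8: 6

1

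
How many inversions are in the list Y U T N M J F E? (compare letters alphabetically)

For each element, count later entries that are smaller:
Y → U, T, N, M, J, F, E → 7
U → T, N, M, J, F, E → 6
T → N, M, J, F, E → 5
N → M, J, F, E → 4
M → J, F, E → 3
J → F, E → 2
F → E → 1
E → none → 0
Sum: 7 + 6 + 5 + 4 + 3 + 2 + 1 + 0 = 28

28 out-of-order pairs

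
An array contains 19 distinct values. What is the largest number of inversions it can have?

Inversions: 171

A reversed (strictly descending) arrangement makes every pair an inversion, giving C(19, 2) inversions.
C(19, 2) = 19·18/2 = 171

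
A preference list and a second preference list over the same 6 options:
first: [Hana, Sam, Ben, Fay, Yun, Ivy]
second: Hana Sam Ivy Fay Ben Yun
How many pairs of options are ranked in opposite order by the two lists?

4

Assign each item its position (1..6) in the first ordering, then rewrite the second ordering as that position sequence:
positions: Hana→1, Sam→2, Ben→3, Fay→4, Yun→5, Ivy→6
second ordering as positions: [1, 2, 6, 4, 3, 5]
Discordant pairs = inversions in this position sequence.
1: 0
2: 0
6: 4, 3, 5 → 3
4: 3 → 1
3: 0
5: 0
Total: 0 + 0 + 3 + 1 + 0 + 0 = 4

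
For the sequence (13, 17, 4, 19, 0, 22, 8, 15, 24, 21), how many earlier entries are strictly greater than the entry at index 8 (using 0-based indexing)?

0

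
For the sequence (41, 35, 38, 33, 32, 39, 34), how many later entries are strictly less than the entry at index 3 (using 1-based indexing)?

The element at index 3 is 38.
Elements after it: 33, 32, 39, 34
Those smaller than 38: 33, 32, 34

3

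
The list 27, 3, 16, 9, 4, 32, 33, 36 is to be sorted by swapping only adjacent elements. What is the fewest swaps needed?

The minimum number of adjacent swaps to sort an array equals its inversion count, since every such swap removes exactly one inversion.
Count inversions — for each element, later elements that are smaller:
27: 3, 16, 9, 4 → 4
3: none → 0
16: 9, 4 → 2
9: 4 → 1
4: none → 0
32: none → 0
33: none → 0
36: none → 0
Total inversions: 4 + 0 + 2 + 1 + 0 + 0 + 0 + 0 = 7

7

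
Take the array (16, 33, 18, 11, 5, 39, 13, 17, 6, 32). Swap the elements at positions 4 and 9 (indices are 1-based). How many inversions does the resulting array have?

Positions 4 and 9 hold 11 and 6; after swapping, the array is [16, 33, 18, 6, 5, 39, 13, 17, 11, 32].
Element-by-element contributions:
16 → 6, 5, 13, 11 → 4
33 → 18, 6, 5, 13, 17, 11, 32 → 7
18 → 6, 5, 13, 17, 11 → 5
6 → 5 → 1
5 → none → 0
39 → 13, 17, 11, 32 → 4
13 → 11 → 1
17 → 11 → 1
11 → none → 0
32 → none → 0
Sum: 4 + 7 + 5 + 1 + 0 + 4 + 1 + 1 + 0 + 0 = 23

There are 23 inversions.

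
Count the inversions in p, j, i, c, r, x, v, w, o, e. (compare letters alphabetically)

21 inversions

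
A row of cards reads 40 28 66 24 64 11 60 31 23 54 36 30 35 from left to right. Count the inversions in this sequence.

Count, for each position, how many later elements it exceeds:
40 → 28, 24, 11, 31, 23, 36, 30, 35 → 8
28 → 24, 11, 23 → 3
66 → 24, 64, 11, 60, 31, 23, 54, 36, 30, 35 → 10
24 → 11, 23 → 2
64 → 11, 60, 31, 23, 54, 36, 30, 35 → 8
11 → none → 0
60 → 31, 23, 54, 36, 30, 35 → 6
31 → 23, 30 → 2
23 → none → 0
54 → 36, 30, 35 → 3
36 → 30, 35 → 2
30 → none → 0
35 → none → 0
Sum: 8 + 3 + 10 + 2 + 8 + 0 + 6 + 2 + 0 + 3 + 2 + 0 + 0 = 44

44 inversions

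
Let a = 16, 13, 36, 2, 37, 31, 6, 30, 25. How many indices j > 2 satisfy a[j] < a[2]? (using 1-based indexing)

The element at index 2 is 13.
Elements after it: 36, 2, 37, 31, 6, 30, 25
Those smaller than 13: 2, 6

2 such elements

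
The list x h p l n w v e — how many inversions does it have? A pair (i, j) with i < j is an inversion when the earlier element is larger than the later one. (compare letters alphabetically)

Element-by-element contributions:
x: 7
h: 1
p: 3
l: 1
n: 1
w: 2
v: 1
e: 0
Sum: 7 + 1 + 3 + 1 + 1 + 2 + 1 + 0 = 16

16 out-of-order pairs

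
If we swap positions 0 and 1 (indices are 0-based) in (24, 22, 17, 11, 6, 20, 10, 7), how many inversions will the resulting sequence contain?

There are 22 inversions.

Positions 0 and 1 hold 24 and 22; after swapping, the array is [22, 24, 17, 11, 6, 20, 10, 7].
Count, for each position, how many later elements it exceeds:
22: 6
24: 6
17: 4
11: 3
6: 0
20: 2
10: 1
7: 0
Sum: 6 + 6 + 4 + 3 + 0 + 2 + 1 + 0 = 22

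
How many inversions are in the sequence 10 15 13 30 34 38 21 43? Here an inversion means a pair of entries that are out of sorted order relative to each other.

Inversions: 4

Sweep left to right; for each value list the smaller values that follow it:
10 → none → 0
15 → 13 → 1
13 → none → 0
30 → 21 → 1
34 → 21 → 1
38 → 21 → 1
21 → none → 0
43 → none → 0
Sum: 0 + 1 + 0 + 1 + 1 + 1 + 0 + 0 = 4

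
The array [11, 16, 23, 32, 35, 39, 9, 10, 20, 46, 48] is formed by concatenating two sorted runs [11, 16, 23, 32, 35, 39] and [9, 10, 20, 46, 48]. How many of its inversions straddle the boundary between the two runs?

Split inversions: 16

For each element r of the right run, count left-run elements greater than r:
r = 9: 11, 16, 23, 32, 35, 39 → 6
r = 10: 11, 16, 23, 32, 35, 39 → 6
r = 20: 23, 32, 35, 39 → 4
r = 46: none → 0
r = 48: none → 0
Cross-inversions: 6 + 6 + 4 + 0 + 0 = 16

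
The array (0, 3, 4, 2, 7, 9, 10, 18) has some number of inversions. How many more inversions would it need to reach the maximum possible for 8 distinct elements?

Maximum inversions for 8 distinct elements is C(8, 2) = 8·7/2 = 28.
Current inversions — for each element, count later smaller elements:
0: 0
3: 1
4: 1
2: 0
7: 0
9: 0
10: 0
18: 0
Current total: 0 + 1 + 1 + 0 + 0 + 0 + 0 + 0 = 2
Shortfall: 28 − 2 = 26

26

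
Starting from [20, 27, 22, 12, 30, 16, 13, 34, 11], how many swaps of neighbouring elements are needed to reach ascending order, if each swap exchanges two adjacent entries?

There are 21 adjacent swaps.

Each adjacent swap fixes exactly one inversion, so the minimum swap count equals the number of inversions.
Count inversions — for each element, later elements that are smaller:
20: 12, 16, 13, 11 → 4
27: 22, 12, 16, 13, 11 → 5
22: 12, 16, 13, 11 → 4
12: 11 → 1
30: 16, 13, 11 → 3
16: 13, 11 → 2
13: 11 → 1
34: 11 → 1
11: none → 0
Total inversions: 4 + 5 + 4 + 1 + 3 + 2 + 1 + 1 + 0 = 21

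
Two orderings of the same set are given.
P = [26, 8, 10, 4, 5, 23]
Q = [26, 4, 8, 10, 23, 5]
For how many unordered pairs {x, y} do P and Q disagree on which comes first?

Assign each item its position (1..6) in the first ordering, then rewrite the second ordering as that position sequence:
positions: 26→1, 8→2, 10→3, 4→4, 5→5, 23→6
second ordering as positions: [1, 4, 2, 3, 6, 5]
Discordant pairs = inversions in this position sequence.
1: 0
4: 2, 3 → 2
2: 0
3: 0
6: 5 → 1
5: 0
Total: 0 + 2 + 0 + 0 + 1 + 0 = 3

3 disagreeing pairs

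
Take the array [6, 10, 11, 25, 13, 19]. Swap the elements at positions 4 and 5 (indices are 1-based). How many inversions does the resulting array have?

There is 1 inversion.

Positions 4 and 5 hold 25 and 13; after swapping, the array is [6, 10, 11, 13, 25, 19].
Element-by-element contributions:
6 → none → 0
10 → none → 0
11 → none → 0
13 → none → 0
25 → 19 → 1
19 → none → 0
Sum: 0 + 0 + 0 + 0 + 1 + 0 = 1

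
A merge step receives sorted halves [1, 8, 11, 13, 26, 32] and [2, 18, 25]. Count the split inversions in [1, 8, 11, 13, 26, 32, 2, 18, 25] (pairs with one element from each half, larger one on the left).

9

Take each right-half value and tally the left-half values above it:
r = 2: 8, 11, 13, 26, 32 → 5
r = 18: 26, 32 → 2
r = 25: 26, 32 → 2
Cross-inversions: 5 + 2 + 2 = 9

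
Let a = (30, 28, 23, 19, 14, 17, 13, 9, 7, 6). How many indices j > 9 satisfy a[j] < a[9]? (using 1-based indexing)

1

The element at index 9 is 7.
Elements after it: 6
Those smaller than 7: 6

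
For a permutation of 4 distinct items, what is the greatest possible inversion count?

A reversed (strictly descending) arrangement makes every pair an inversion, giving C(4, 2) inversions.
C(4, 2) = 4·3/2 = 6

6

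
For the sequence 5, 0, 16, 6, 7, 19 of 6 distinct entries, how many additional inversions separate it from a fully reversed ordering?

12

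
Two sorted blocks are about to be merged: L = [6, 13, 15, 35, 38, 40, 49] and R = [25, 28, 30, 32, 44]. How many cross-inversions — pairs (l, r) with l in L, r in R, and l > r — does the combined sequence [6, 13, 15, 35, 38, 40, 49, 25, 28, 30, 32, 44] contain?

There are 17 cross-inversions.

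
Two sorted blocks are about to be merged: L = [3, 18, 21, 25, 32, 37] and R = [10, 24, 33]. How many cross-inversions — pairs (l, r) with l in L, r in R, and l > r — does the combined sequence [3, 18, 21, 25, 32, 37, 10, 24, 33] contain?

For each element r of the right run, count left-run elements greater than r:
r = 10: 18, 21, 25, 32, 37 → 5
r = 24: 25, 32, 37 → 3
r = 33: 37 → 1
Cross-inversions: 5 + 3 + 1 = 9

9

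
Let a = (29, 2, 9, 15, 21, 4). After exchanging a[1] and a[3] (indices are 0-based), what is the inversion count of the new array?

11

Positions 1 and 3 hold 2 and 15; after swapping, the array is [29, 15, 9, 2, 21, 4].
Sweep left to right; for each value list the smaller values that follow it:
29 → 15, 9, 2, 21, 4 → 5
15 → 9, 2, 4 → 3
9 → 2, 4 → 2
2 → none → 0
21 → 4 → 1
4 → none → 0
Sum: 5 + 3 + 2 + 0 + 1 + 0 = 11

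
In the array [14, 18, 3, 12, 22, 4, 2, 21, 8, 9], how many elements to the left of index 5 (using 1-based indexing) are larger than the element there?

The element at index 5 is 22.
Elements before it: 14, 18, 3, 12
None of them are larger than 22.

0 such elements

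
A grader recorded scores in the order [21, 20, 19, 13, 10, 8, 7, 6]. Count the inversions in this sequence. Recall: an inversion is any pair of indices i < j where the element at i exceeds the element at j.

For each element, count later entries that are smaller:
21: 7
20: 6
19: 5
13: 4
10: 3
8: 2
7: 1
6: 0
Sum: 7 + 6 + 5 + 4 + 3 + 2 + 1 + 0 = 28

28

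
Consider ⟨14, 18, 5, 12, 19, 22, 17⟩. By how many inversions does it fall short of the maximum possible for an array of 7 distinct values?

Maximum inversions for 7 distinct elements is C(7, 2) = 7·6/2 = 21.
Current inversions — for each element, count later smaller elements:
14: 2
18: 3
5: 0
12: 0
19: 1
22: 1
17: 0
Current total: 2 + 3 + 0 + 0 + 1 + 1 + 0 = 7
Shortfall: 21 − 7 = 14

14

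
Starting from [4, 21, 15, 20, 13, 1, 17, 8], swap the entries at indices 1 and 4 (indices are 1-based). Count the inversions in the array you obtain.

Positions 1 and 4 hold 4 and 20; after swapping, the array is [20, 21, 15, 4, 13, 1, 17, 8].
Count, for each position, how many later elements it exceeds:
20: 6
21: 6
15: 4
4: 1
13: 2
1: 0
17: 1
8: 0
Sum: 6 + 6 + 4 + 1 + 2 + 0 + 1 + 0 = 20

20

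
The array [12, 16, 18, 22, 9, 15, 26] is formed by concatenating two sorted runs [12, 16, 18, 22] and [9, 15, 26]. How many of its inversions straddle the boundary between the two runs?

Split inversions: 7

Take each right-half value and tally the left-half values above it:
r = 9: 12, 16, 18, 22 → 4
r = 15: 16, 18, 22 → 3
r = 26: none → 0
Cross-inversions: 4 + 3 + 0 = 7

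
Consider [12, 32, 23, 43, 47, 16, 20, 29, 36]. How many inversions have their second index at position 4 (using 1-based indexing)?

0

The element at index 4 is 43.
Elements before it: 12, 32, 23
None of them are larger than 43.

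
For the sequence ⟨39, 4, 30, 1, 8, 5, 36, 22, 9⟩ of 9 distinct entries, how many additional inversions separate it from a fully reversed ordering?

18

Maximum inversions for 9 distinct elements is C(9, 2) = 9·8/2 = 36.
Current inversions — for each element, count later smaller elements:
39: 8
4: 1
30: 5
1: 0
8: 1
5: 0
36: 2
22: 1
9: 0
Current total: 8 + 1 + 5 + 0 + 1 + 0 + 2 + 1 + 0 = 18
Shortfall: 36 − 18 = 18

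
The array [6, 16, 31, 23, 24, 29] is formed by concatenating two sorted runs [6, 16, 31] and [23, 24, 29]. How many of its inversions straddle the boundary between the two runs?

3

Take each right-half value and tally the left-half values above it:
r = 23: 31 → 1
r = 24: 31 → 1
r = 29: 31 → 1
Cross-inversions: 1 + 1 + 1 = 3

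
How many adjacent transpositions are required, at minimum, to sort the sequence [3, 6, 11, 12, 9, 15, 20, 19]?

Minimum adjacent swaps = number of inversions (each swap of adjacent out-of-order elements removes one inversion and no swap can remove more).
Count inversions — for each element, later elements that are smaller:
3: none → 0
6: none → 0
11: 9 → 1
12: 9 → 1
9: none → 0
15: none → 0
20: 19 → 1
19: none → 0
Total inversions: 0 + 0 + 1 + 1 + 0 + 0 + 1 + 0 = 3

3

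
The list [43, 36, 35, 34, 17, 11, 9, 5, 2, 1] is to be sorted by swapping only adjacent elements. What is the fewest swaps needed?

Adjacent swaps: 45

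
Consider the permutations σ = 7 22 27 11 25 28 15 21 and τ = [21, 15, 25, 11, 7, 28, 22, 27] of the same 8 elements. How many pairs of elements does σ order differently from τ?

Assign each item its position (1..8) in the first ordering, then rewrite the second ordering as that position sequence:
positions: 7→1, 22→2, 27→3, 11→4, 25→5, 28→6, 15→7, 21→8
second ordering as positions: [8, 7, 5, 4, 1, 6, 2, 3]
Discordant pairs = inversions in this position sequence.
8: 7, 5, 4, 1, 6, 2, 3 → 7
7: 5, 4, 1, 6, 2, 3 → 6
5: 4, 1, 2, 3 → 4
4: 1, 2, 3 → 3
1: 0
6: 2, 3 → 2
2: 0
3: 0
Total: 7 + 6 + 4 + 3 + 0 + 2 + 0 + 0 = 22

22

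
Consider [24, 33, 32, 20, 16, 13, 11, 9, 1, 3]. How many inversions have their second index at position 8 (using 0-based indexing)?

The element at index 8 is 1.
Elements before it: 24, 33, 32, 20, 16, 13, 11, 9
Those larger than 1: 24, 33, 32, 20, 16, 13, 11, 9

8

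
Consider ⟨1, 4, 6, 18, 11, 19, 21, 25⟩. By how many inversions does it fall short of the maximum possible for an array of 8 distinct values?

27

Maximum inversions for 8 distinct elements is C(8, 2) = 8·7/2 = 28.
Current inversions — for each element, count later smaller elements:
1: 0
4: 0
6: 0
18: 1
11: 0
19: 0
21: 0
25: 0
Current total: 0 + 0 + 0 + 1 + 0 + 0 + 0 + 0 = 1
Shortfall: 28 − 1 = 27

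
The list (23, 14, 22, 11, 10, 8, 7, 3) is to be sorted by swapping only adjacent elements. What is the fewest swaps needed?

27

Each adjacent swap fixes exactly one inversion, so the minimum swap count equals the number of inversions.
Count inversions — for each element, later elements that are smaller:
23: 14, 22, 11, 10, 8, 7, 3 → 7
14: 11, 10, 8, 7, 3 → 5
22: 11, 10, 8, 7, 3 → 5
11: 10, 8, 7, 3 → 4
10: 8, 7, 3 → 3
8: 7, 3 → 2
7: 3 → 1
3: none → 0
Total inversions: 7 + 5 + 5 + 4 + 3 + 2 + 1 + 0 = 27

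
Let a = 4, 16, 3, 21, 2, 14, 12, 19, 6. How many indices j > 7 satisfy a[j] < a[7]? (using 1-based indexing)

1

The element at index 7 is 12.
Elements after it: 19, 6
Those smaller than 12: 6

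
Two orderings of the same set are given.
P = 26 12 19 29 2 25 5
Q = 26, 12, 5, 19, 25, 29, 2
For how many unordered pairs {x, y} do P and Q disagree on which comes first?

Assign each item its position (1..7) in the first ordering, then rewrite the second ordering as that position sequence:
positions: 26→1, 12→2, 19→3, 29→4, 2→5, 25→6, 5→7
second ordering as positions: [1, 2, 7, 3, 6, 4, 5]
Discordant pairs = inversions in this position sequence.
1: 0
2: 0
7: 3, 6, 4, 5 → 4
3: 0
6: 4, 5 → 2
4: 0
5: 0
Total: 0 + 0 + 4 + 0 + 2 + 0 + 0 = 6

6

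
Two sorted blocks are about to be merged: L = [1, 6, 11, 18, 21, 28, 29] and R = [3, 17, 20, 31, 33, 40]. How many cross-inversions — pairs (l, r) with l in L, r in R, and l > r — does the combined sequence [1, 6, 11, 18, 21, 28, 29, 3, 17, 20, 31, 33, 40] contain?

For each element r of the right run, count left-run elements greater than r:
r = 3: 6, 11, 18, 21, 28, 29 → 6
r = 17: 18, 21, 28, 29 → 4
r = 20: 21, 28, 29 → 3
r = 31: none → 0
r = 33: none → 0
r = 40: none → 0
Cross-inversions: 6 + 4 + 3 + 0 + 0 + 0 = 13

13 cross-inversions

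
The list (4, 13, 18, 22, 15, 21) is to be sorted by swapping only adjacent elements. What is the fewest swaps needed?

3

The minimum number of adjacent swaps to sort an array equals its inversion count, since every such swap removes exactly one inversion.
Count inversions — for each element, later elements that are smaller:
4: none → 0
13: none → 0
18: 15 → 1
22: 15, 21 → 2
15: none → 0
21: none → 0
Total inversions: 0 + 0 + 1 + 2 + 0 + 0 = 3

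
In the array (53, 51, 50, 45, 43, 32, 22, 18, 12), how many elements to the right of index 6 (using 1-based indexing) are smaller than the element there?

3

The element at index 6 is 32.
Elements after it: 22, 18, 12
Those smaller than 32: 22, 18, 12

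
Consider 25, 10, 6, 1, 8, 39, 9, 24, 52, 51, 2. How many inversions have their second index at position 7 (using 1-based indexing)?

3 such elements

The element at index 7 is 9.
Elements before it: 25, 10, 6, 1, 8, 39
Those larger than 9: 25, 10, 39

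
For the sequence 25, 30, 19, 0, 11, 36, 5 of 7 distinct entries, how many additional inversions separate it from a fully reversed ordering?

8

Maximum inversions for 7 distinct elements is C(7, 2) = 7·6/2 = 21.
Current inversions — for each element, count later smaller elements:
25: 4
30: 4
19: 3
0: 0
11: 1
36: 1
5: 0
Current total: 4 + 4 + 3 + 0 + 1 + 1 + 0 = 13
Shortfall: 21 − 13 = 8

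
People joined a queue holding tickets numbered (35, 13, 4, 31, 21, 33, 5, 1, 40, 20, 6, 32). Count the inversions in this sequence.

For each element, count later entries that are smaller:
35 → 13, 4, 31, 21, 33, 5, 1, 20, 6, 32 → 10
13 → 4, 5, 1, 6 → 4
4 → 1 → 1
31 → 21, 5, 1, 20, 6 → 5
21 → 5, 1, 20, 6 → 4
33 → 5, 1, 20, 6, 32 → 5
5 → 1 → 1
1 → none → 0
40 → 20, 6, 32 → 3
20 → 6 → 1
6 → none → 0
32 → none → 0
Sum: 10 + 4 + 1 + 5 + 4 + 5 + 1 + 0 + 3 + 1 + 0 + 0 = 34

Inversions: 34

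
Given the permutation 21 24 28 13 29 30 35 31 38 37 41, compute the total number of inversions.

Count, for each position, how many later elements it exceeds:
21: 1
24: 1
28: 1
13: 0
29: 0
30: 0
35: 1
31: 0
38: 1
37: 0
41: 0
Sum: 1 + 1 + 1 + 0 + 0 + 0 + 1 + 0 + 1 + 0 + 0 = 5

5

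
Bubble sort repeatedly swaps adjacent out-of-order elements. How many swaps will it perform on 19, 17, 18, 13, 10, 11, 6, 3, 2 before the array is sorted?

Each adjacent swap fixes exactly one inversion, so the minimum swap count equals the number of inversions.
Count inversions — for each element, later elements that are smaller:
19: 17, 18, 13, 10, 11, 6, 3, 2 → 8
17: 13, 10, 11, 6, 3, 2 → 6
18: 13, 10, 11, 6, 3, 2 → 6
13: 10, 11, 6, 3, 2 → 5
10: 6, 3, 2 → 3
11: 6, 3, 2 → 3
6: 3, 2 → 2
3: 2 → 1
2: none → 0
Total inversions: 8 + 6 + 6 + 5 + 3 + 3 + 2 + 1 + 0 = 34

Adjacent swaps: 34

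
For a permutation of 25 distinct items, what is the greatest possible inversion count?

The maximum occurs when the array is in strictly decreasing order: every one of the C(25, 2) pairs is inverted.
C(25, 2) = 25·24/2 = 300

300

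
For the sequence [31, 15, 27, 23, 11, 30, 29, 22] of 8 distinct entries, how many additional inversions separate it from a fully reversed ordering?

12

Maximum inversions for 8 distinct elements is C(8, 2) = 8·7/2 = 28.
Current inversions — for each element, count later smaller elements:
31: 7
15: 1
27: 3
23: 2
11: 0
30: 2
29: 1
22: 0
Current total: 7 + 1 + 3 + 2 + 0 + 2 + 1 + 0 = 16
Shortfall: 28 − 16 = 12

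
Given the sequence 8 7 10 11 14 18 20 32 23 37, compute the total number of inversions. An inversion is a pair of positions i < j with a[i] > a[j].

2 inversions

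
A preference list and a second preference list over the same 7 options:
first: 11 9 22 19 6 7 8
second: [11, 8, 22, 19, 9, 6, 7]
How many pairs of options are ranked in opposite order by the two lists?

7

Assign each item its position (1..7) in the first ordering, then rewrite the second ordering as that position sequence:
positions: 11→1, 9→2, 22→3, 19→4, 6→5, 7→6, 8→7
second ordering as positions: [1, 7, 3, 4, 2, 5, 6]
Discordant pairs = inversions in this position sequence.
1: 0
7: 3, 4, 2, 5, 6 → 5
3: 2 → 1
4: 2 → 1
2: 0
5: 0
6: 0
Total: 0 + 5 + 1 + 1 + 0 + 0 + 0 = 7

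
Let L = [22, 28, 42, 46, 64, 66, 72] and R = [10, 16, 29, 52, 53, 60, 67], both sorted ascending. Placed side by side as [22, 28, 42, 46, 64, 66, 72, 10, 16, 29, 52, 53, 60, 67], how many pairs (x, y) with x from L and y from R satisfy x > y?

29 split inversions

For each element r of the right run, count left-run elements greater than r:
r = 10: 22, 28, 42, 46, 64, 66, 72 → 7
r = 16: 22, 28, 42, 46, 64, 66, 72 → 7
r = 29: 42, 46, 64, 66, 72 → 5
r = 52: 64, 66, 72 → 3
r = 53: 64, 66, 72 → 3
r = 60: 64, 66, 72 → 3
r = 67: 72 → 1
Cross-inversions: 7 + 7 + 5 + 3 + 3 + 3 + 1 = 29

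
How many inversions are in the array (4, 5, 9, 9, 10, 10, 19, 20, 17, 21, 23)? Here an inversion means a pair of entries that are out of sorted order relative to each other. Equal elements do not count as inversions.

For each element, count later entries that are smaller:
4 → none → 0
5 → none → 0
9 → none → 0
9 → none → 0
10 → none → 0
10 → none → 0
19 → 17 → 1
20 → 17 → 1
17 → none → 0
21 → none → 0
23 → none → 0
Sum: 0 + 0 + 0 + 0 + 0 + 0 + 1 + 1 + 0 + 0 + 0 = 2

2 out-of-order pairs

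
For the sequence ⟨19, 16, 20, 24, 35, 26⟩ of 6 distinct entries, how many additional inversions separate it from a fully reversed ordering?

13

Maximum inversions for 6 distinct elements is C(6, 2) = 6·5/2 = 15.
Current inversions — for each element, count later smaller elements:
19: 1
16: 0
20: 0
24: 0
35: 1
26: 0
Current total: 1 + 0 + 0 + 0 + 1 + 0 = 2
Shortfall: 15 − 2 = 13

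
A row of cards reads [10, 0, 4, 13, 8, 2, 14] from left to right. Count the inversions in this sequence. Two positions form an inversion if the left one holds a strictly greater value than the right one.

8

Out-of-order index pairs (0-indexed):
(0,1): 10 > 0
(0,2): 10 > 4
(0,4): 10 > 8
(0,5): 10 > 2
(2,5): 4 > 2
(3,4): 13 > 8
(3,5): 13 > 2
(4,5): 8 > 2
That's 8 pairs.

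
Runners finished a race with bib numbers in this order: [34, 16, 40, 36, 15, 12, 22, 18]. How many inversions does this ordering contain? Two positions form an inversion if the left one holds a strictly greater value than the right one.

18 out-of-order pairs

Count, for each position, how many later elements it exceeds:
34: 5
16: 2
40: 5
36: 4
15: 1
12: 0
22: 1
18: 0
Sum: 5 + 2 + 5 + 4 + 1 + 0 + 1 + 0 = 18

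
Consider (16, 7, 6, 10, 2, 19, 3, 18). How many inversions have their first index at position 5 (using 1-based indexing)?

The element at index 5 is 2.
Elements after it: 19, 3, 18
None of them are smaller than 2.

0 such elements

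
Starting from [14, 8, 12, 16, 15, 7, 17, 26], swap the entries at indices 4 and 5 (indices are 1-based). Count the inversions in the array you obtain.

7

Positions 4 and 5 hold 16 and 15; after swapping, the array is [14, 8, 12, 15, 16, 7, 17, 26].
Element-by-element contributions:
14 → 8, 12, 7 → 3
8 → 7 → 1
12 → 7 → 1
15 → 7 → 1
16 → 7 → 1
7 → none → 0
17 → none → 0
26 → none → 0
Sum: 3 + 1 + 1 + 1 + 1 + 0 + 0 + 0 = 7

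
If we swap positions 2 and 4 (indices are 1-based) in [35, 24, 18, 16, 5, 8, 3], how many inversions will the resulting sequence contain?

Positions 2 and 4 hold 24 and 16; after swapping, the array is [35, 16, 18, 24, 5, 8, 3].
Element-by-element contributions:
35 → 16, 18, 24, 5, 8, 3 → 6
16 → 5, 8, 3 → 3
18 → 5, 8, 3 → 3
24 → 5, 8, 3 → 3
5 → 3 → 1
8 → 3 → 1
3 → none → 0
Sum: 6 + 3 + 3 + 3 + 1 + 1 + 0 = 17

17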